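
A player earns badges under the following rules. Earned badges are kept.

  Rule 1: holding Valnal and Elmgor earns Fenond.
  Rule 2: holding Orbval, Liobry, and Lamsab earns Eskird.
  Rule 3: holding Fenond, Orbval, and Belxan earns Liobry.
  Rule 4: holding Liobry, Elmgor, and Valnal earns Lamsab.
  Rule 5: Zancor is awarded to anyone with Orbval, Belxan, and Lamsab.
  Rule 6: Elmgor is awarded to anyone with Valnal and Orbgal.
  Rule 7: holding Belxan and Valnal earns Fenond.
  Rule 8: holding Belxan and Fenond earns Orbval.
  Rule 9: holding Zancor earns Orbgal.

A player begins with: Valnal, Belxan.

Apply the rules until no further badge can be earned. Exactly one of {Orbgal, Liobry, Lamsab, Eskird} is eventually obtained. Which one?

Liobry

With Belxan and Valnal, Fenond is earned (Rule 7).
With Belxan and Fenond, Orbval is earned (Rule 8).
With Fenond, Orbval, and Belxan, Liobry is earned (Rule 3).
Orbgal would need Zancor (Rule 9), but Zancor is never earned. Eskird would need Orbval, Liobry, and Lamsab (Rule 2), but Lamsab is never earned. Lamsab would need Liobry, Elmgor, and Valnal (Rule 4), but Elmgor is never earned.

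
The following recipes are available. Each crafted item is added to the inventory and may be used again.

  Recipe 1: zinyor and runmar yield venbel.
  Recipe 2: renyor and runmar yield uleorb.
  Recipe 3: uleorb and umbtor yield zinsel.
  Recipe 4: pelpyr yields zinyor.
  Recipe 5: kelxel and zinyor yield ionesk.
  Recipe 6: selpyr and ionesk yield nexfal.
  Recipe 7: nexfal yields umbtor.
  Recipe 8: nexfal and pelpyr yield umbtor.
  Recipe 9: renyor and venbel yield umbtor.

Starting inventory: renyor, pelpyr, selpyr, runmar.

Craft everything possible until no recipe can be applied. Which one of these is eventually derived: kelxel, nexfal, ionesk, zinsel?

zinsel

pelpyr → zinyor (Recipe 4).
Using Recipe 2, renyor and runmar make uleorb.
zinyor and runmar → venbel (Recipe 1).
renyor and venbel → umbtor (Recipe 9).
Using Recipe 3, uleorb and umbtor make zinsel.
ionesk would need kelxel and zinyor (Recipe 5), but kelxel is never obtained. No rule produces kelxel, and it is not given. nexfal would need selpyr and ionesk (Recipe 6), but ionesk is never obtained.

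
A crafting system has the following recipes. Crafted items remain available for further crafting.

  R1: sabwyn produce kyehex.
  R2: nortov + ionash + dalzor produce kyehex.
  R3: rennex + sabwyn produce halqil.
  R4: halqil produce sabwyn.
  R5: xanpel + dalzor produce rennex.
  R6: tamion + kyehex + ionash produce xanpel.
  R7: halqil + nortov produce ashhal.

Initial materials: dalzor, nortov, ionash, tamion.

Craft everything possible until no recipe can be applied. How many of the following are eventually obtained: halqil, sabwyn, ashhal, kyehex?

nortov + ionash + dalzor → kyehex (R2).
halqil would need rennex and sabwyn (R3), but sabwyn is never obtained.
sabwyn would need halqil (R4), but halqil is never obtained.
ashhal would need halqil and nortov (R7), but halqil is never obtained.
kyehex: reached.
Reached: kyehex — 1 of the 4.

1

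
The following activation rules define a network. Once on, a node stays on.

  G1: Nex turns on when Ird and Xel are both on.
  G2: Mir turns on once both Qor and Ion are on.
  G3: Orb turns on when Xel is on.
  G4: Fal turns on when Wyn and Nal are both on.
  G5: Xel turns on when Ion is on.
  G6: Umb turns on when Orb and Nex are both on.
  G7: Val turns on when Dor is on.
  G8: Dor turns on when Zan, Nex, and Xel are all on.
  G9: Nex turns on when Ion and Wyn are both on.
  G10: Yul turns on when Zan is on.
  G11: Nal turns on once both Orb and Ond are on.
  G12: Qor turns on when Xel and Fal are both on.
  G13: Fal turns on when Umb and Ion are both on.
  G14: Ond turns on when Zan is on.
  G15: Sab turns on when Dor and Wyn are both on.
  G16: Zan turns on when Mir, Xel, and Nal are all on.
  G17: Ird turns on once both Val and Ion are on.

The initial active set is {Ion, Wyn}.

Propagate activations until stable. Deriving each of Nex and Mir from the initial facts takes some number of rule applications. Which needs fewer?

Nex: Ion and Wyn are on, so Nex turns on (G9). [1 rule application]
Mir: G9: Ion and Wyn on → Nex on. G5: Ion on → Xel on. Xel is on, so Orb turns on (G3). Orb and Nex are on, so Umb turns on (G6). Umb and Ion are on, so Fal turns on (G13). G12: Xel and Fal on → Qor on. Qor and Ion are on, so Mir turns on (G2). [7 rule applications]
Nex needs fewer.

Nex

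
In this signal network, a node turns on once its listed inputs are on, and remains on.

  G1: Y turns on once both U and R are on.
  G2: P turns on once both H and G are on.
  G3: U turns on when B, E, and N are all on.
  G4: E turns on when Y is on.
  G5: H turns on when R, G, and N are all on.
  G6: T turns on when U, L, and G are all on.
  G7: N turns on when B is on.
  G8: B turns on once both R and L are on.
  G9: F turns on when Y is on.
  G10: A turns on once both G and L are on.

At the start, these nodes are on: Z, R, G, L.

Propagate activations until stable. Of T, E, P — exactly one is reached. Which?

P

R and L are on, so B turns on (G8).
G7: B on → N on.
R, G, and N are on, so H turns on (G5).
H and G are on, so P turns on (G2).
T would need U, L, and G (G6), but U never turns on. E would need Y (G4), but Y never turns on.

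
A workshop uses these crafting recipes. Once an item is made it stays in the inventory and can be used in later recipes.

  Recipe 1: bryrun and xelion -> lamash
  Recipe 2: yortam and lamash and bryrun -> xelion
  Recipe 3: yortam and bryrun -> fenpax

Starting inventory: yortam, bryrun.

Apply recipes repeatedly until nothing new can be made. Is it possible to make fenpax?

yortam and bryrun -> fenpax (Recipe 3).

Yes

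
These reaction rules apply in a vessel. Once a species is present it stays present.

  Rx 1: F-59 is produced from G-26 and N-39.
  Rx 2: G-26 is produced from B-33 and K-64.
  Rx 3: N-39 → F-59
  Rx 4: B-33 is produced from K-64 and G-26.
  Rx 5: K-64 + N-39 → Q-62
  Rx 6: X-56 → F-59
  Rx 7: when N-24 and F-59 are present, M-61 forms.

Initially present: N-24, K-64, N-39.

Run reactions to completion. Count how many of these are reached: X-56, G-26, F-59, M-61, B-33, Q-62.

3

N-39 present → F-59 forms (Rx 3).
K-64 and N-39 present → Q-62 forms (Rx 5).
N-24 and F-59 present → M-61 forms (Rx 7).
No rule produces X-56, and it is not given.
G-26 would need B-33 and K-64 (Rx 2), but B-33 never forms.
F-59: reached.
M-61: reached.
B-33 would need K-64 and G-26 (Rx 4), but G-26 never forms.
Q-62: reached.
Reached: F-59, M-61, and Q-62 — 3 of the 6.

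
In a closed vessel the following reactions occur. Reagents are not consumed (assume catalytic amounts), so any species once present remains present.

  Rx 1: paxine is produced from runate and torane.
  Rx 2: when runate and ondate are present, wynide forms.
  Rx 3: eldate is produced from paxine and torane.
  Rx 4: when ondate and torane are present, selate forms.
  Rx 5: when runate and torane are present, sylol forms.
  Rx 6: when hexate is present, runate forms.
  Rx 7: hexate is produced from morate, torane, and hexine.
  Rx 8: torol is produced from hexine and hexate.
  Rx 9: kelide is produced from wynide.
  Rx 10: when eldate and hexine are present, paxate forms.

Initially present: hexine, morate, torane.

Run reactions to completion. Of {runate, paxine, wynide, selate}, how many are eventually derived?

2

morate, torane, and hexine present → hexate forms (Rx 7).
hexate present → runate forms (Rx 6).
runate and torane present → paxine forms (Rx 1).
runate: reached.
paxine: reached.
wynide would need runate and ondate (Rx 2), but ondate never forms.
selate would need ondate and torane (Rx 4), but ondate never forms.
Reached: runate and paxine — 2 of the 4.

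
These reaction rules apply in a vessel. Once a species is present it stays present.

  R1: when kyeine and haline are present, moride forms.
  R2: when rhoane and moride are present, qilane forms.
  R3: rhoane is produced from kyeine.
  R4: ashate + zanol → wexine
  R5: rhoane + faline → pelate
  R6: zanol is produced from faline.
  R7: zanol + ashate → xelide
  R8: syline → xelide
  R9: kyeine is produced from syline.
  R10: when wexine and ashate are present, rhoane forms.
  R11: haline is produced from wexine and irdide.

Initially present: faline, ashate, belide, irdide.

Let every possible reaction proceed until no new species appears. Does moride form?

No

moride would need kyeine and haline (R1), but kyeine never forms.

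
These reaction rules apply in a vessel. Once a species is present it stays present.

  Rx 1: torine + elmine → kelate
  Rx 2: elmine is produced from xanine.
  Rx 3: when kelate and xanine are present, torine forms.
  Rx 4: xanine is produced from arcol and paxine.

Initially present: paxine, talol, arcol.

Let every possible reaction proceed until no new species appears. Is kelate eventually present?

kelate would need torine and elmine (Rx 1), but torine never forms.

No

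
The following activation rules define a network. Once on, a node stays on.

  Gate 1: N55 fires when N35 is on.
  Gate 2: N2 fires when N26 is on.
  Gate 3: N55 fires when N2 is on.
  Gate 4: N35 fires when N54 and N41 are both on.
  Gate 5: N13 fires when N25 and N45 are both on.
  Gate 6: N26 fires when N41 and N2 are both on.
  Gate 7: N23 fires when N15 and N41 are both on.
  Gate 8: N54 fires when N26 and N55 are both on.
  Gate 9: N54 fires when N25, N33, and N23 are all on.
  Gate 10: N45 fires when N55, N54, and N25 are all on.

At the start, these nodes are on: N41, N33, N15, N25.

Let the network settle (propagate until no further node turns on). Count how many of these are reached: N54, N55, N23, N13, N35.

N15 and N41 are on, so N23 fires (Gate 7).
Gate 9: N25, N33, and N23 on → N54 on.
N54 and N41 are on, so N35 fires (Gate 4).
N35 is on, so N55 fires (Gate 1).
N55, N54, and N25 are on, so N45 fires (Gate 10).
Gate 5: N25 and N45 on → N13 on.
N54: reached.
N55: reached.
N23: reached.
N13: reached.
N35: reached.
All 5 are reached.

5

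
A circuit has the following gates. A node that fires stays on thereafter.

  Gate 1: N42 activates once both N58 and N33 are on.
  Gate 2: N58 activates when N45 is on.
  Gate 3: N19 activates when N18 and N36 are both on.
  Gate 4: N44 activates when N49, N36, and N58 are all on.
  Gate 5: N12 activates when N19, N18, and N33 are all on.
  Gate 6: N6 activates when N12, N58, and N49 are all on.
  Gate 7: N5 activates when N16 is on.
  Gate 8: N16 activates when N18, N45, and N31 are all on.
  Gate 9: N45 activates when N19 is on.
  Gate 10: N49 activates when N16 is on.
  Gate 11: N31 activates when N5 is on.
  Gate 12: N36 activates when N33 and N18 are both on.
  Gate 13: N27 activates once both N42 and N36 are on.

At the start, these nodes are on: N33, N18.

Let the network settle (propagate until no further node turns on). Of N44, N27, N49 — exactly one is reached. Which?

N27

Gate 12: N33 and N18 on → N36 on.
Gate 3: N18 and N36 on → N19 on.
N19 is on, so N45 activates (Gate 9).
N45 is on, so N58 activates (Gate 2).
Gate 1: N58 and N33 on → N42 on.
Gate 13: N42 and N36 on → N27 on.
N44 would need N49, N36, and N58 (Gate 4), but N49 never turns on. N49 would need N16 (Gate 10), but N16 never turns on.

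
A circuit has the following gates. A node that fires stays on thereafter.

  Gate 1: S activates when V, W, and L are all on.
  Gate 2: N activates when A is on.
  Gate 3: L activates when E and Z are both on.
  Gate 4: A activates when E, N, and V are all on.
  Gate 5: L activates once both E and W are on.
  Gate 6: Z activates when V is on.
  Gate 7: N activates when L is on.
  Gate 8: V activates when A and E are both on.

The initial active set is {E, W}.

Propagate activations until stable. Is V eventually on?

V would need A and E (Gate 8), but A never turns on.

No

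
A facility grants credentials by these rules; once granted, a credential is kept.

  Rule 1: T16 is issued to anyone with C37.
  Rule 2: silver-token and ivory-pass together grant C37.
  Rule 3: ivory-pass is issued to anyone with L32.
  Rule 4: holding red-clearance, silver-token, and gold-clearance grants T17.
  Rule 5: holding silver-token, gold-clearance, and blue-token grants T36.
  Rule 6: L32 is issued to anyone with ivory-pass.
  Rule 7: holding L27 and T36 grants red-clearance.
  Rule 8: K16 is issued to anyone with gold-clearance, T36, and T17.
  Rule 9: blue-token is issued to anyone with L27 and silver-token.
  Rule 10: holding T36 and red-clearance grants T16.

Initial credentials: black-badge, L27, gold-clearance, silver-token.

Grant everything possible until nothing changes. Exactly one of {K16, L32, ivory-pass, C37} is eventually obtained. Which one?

K16

Holding L27 and silver-token grants blue-token (Rule 9).
Holding silver-token, gold-clearance, and blue-token grants T36 (Rule 5).
Holding L27 and T36 grants red-clearance (Rule 7).
Holding red-clearance, silver-token, and gold-clearance grants T17 (Rule 4).
Holding gold-clearance, T36, and T17 grants K16 (Rule 8).
L32 would need ivory-pass (Rule 6), but ivory-pass is never granted. C37 would need silver-token and ivory-pass (Rule 2), but ivory-pass is never granted. ivory-pass would need L32 (Rule 3), but L32 is never granted.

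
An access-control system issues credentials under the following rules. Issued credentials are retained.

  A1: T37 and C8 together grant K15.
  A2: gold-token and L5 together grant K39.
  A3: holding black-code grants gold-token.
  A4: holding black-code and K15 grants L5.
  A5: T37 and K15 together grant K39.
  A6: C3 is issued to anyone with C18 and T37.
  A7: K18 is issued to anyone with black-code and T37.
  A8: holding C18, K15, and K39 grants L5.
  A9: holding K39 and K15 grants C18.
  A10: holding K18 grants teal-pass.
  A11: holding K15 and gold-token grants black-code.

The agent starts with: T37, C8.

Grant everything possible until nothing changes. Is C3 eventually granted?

Yes

Holding T37 and C8 grants K15 (A1).
Holding T37 and K15 grants K39 (A5).
Holding K39 and K15 grants C18 (A9).
Holding C18 and T37 grants C3 (A6).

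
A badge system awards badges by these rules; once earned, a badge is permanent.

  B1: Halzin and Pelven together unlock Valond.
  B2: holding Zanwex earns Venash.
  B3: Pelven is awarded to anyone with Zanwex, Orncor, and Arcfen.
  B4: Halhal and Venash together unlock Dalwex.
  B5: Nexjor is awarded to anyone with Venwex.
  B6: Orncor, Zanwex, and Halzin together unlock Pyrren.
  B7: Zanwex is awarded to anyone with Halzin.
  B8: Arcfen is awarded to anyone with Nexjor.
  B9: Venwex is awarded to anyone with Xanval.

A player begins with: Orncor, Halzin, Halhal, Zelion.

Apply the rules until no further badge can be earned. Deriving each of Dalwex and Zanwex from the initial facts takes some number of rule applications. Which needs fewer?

Zanwex

Zanwex: With Halzin, Zanwex is earned (B7). [1 rule application]
Dalwex: With Halzin, Zanwex is earned (B7). With Zanwex, Venash is earned (B2). With Halhal and Venash, Dalwex is earned (B4). [3 rule applications]
Zanwex needs fewer.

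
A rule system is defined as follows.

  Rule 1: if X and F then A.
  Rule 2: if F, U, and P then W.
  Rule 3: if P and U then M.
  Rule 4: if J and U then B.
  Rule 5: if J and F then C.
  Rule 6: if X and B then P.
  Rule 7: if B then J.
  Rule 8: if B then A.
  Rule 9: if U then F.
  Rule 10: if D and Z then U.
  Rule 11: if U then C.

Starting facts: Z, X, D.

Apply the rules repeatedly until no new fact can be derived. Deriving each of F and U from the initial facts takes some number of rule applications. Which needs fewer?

U

U: D and Z hold, so U follows (Rule 10). [1 rule application]
F: D and Z hold, so U follows (Rule 10). From U, Rule 9 gives F. [2 rule applications]
U needs fewer.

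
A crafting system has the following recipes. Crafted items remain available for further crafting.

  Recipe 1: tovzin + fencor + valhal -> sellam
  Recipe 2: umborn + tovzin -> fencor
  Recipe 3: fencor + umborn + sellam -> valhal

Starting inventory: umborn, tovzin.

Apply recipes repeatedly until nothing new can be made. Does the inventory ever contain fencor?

Using Recipe 2, umborn and tovzin make fencor.

Yes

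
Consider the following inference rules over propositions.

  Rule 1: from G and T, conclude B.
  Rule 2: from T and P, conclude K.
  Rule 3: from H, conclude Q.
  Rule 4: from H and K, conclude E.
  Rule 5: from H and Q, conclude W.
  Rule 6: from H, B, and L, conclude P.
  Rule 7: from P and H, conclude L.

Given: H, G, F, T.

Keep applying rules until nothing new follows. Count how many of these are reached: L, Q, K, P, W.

2

H holds, so Q follows (Rule 3).
From H and Q, Rule 5 gives W.
L would need P and H (Rule 7), but P is never established.
Q: reached.
K would need T and P (Rule 2), but P is never established.
P would need H, B, and L (Rule 6), but L is never established.
W: reached.
Reached: Q and W — 2 of the 5.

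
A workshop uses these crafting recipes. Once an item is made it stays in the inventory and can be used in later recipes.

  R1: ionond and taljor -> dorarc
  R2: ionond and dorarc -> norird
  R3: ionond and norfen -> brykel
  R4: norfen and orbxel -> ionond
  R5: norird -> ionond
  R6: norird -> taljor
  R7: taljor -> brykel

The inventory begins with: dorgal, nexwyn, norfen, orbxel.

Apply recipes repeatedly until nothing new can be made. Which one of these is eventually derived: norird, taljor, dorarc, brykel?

Using R4, norfen and orbxel make ionond.
ionond and norfen -> brykel (R3).
norird would need ionond and dorarc (R2), but dorarc is never obtained. dorarc would need ionond and taljor (R1), but taljor is never obtained. taljor would need norird (R6), but norird is never obtained.

brykel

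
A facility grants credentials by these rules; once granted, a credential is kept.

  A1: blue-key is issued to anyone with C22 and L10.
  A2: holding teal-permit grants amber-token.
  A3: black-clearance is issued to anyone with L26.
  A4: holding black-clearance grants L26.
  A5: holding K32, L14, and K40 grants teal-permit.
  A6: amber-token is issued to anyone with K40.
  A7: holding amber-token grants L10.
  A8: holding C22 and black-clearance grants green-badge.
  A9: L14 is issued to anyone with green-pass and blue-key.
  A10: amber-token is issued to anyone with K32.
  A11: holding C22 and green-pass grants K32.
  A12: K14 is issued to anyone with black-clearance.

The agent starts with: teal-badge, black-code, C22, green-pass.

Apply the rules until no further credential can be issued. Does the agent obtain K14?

K14 would need black-clearance (A12), but black-clearance is never granted.

No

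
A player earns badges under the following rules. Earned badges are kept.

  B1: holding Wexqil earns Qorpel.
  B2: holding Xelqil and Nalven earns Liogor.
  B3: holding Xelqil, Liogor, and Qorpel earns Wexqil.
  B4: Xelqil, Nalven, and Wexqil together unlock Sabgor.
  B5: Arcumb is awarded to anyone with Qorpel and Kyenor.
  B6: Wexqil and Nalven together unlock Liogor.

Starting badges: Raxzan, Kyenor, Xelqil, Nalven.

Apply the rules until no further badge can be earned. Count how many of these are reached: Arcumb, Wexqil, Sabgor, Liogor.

With Xelqil and Nalven, Liogor is earned (B2).
Arcumb would need Qorpel and Kyenor (B5), but Qorpel is never earned.
Wexqil would need Xelqil, Liogor, and Qorpel (B3), but Qorpel is never earned.
Sabgor would need Xelqil, Nalven, and Wexqil (B4), but Wexqil is never earned.
Liogor: reached.
Reached: Liogor — 1 of the 4.

1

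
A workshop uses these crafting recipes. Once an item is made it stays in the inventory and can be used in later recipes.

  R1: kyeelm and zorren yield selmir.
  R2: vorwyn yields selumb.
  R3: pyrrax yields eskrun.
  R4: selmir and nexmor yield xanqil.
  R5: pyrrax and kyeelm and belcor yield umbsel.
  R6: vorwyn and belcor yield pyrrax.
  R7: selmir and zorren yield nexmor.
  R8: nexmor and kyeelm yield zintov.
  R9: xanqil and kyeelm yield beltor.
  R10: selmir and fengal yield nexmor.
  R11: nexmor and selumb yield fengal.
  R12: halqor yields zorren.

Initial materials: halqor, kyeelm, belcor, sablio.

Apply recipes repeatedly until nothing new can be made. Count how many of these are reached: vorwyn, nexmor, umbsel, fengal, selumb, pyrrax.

halqor → zorren (R12).
kyeelm and zorren → selmir (R1).
selmir and zorren → nexmor (R7).
No rule produces vorwyn, and it is not given.
nexmor: reached.
umbsel would need pyrrax, kyeelm, and belcor (R5), but pyrrax is never obtained.
fengal would need nexmor and selumb (R11), but selumb is never obtained.
selumb would need vorwyn (R2), but vorwyn is never obtained.
pyrrax would need vorwyn and belcor (R6), but vorwyn is never obtained.
Reached: nexmor — 1 of the 6.

1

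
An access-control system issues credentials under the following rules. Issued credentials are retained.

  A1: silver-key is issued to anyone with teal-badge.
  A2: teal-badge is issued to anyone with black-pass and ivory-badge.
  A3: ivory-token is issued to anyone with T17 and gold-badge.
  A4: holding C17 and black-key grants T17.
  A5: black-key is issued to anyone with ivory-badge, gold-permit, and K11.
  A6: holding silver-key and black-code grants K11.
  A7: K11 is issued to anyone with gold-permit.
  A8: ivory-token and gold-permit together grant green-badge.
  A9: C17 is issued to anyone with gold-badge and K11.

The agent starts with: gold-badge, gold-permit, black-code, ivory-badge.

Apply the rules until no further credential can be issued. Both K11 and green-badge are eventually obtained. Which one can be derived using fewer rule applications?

K11

K11: Holding gold-permit grants K11 (A7). [1 rule application]
green-badge: Holding gold-permit grants K11 (A7). Holding gold-badge and K11 grants C17 (A9). Holding ivory-badge, gold-permit, and K11 grants black-key (A5). Holding C17 and black-key grants T17 (A4). Holding T17 and gold-badge grants ivory-token (A3). Holding ivory-token and gold-permit grants green-badge (A8). [6 rule applications]
K11 needs fewer.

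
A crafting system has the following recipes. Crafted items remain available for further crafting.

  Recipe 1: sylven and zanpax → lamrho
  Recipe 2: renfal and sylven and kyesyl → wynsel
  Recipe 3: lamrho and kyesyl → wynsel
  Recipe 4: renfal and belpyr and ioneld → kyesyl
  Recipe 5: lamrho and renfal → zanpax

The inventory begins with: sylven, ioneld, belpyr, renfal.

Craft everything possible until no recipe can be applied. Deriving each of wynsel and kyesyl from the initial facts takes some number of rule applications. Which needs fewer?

kyesyl: Using Recipe 4, renfal, belpyr, and ioneld make kyesyl. [1 rule application]
wynsel: Using Recipe 4, renfal, belpyr, and ioneld make kyesyl. renfal and sylven and kyesyl → wynsel (Recipe 2). [2 rule applications]
kyesyl needs fewer.

kyesyl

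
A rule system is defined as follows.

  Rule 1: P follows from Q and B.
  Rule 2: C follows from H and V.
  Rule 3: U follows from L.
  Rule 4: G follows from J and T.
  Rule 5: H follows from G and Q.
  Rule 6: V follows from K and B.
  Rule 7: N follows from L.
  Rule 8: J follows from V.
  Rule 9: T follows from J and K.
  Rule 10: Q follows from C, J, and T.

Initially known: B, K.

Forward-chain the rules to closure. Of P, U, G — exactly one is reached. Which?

From K and B, Rule 6 gives V.
V holds, so J follows (Rule 8).
J and K hold, so T follows (Rule 9).
From J and T, Rule 4 gives G.
P would need Q and B (Rule 1), but Q is never established. U would need L (Rule 3), but L is never established.

G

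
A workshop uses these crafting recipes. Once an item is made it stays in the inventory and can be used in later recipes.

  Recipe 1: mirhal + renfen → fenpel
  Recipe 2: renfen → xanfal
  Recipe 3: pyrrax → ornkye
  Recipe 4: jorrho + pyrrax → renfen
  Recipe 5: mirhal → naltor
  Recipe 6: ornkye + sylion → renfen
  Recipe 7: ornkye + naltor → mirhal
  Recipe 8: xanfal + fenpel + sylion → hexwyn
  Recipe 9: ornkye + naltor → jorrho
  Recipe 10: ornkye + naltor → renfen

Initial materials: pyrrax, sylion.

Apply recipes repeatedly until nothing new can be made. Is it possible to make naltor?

No

naltor would need mirhal (Recipe 5), but mirhal is never obtained.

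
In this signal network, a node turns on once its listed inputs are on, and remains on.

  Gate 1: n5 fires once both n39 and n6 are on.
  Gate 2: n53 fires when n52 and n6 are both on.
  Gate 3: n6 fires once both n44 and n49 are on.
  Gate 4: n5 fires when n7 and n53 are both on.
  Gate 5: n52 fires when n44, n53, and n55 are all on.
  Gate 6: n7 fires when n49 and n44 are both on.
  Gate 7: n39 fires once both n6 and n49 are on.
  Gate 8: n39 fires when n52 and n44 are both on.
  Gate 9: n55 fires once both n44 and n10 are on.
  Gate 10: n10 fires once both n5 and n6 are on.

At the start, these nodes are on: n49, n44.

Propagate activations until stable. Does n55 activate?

n44 and n49 are on, so n6 fires (Gate 3).
n6 and n49 are on, so n39 fires (Gate 7).
n39 and n6 are on, so n5 fires (Gate 1).
n5 and n6 are on, so n10 fires (Gate 10).
Gate 9: n44 and n10 on → n55 on.

Yes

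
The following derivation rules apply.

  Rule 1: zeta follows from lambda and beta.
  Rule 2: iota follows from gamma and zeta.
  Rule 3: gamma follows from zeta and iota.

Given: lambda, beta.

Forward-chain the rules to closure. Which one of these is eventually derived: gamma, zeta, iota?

From lambda and beta, Rule 1 gives zeta.
gamma would need zeta and iota (Rule 3), but iota is never established. iota would need gamma and zeta (Rule 2), but gamma is never established.

zeta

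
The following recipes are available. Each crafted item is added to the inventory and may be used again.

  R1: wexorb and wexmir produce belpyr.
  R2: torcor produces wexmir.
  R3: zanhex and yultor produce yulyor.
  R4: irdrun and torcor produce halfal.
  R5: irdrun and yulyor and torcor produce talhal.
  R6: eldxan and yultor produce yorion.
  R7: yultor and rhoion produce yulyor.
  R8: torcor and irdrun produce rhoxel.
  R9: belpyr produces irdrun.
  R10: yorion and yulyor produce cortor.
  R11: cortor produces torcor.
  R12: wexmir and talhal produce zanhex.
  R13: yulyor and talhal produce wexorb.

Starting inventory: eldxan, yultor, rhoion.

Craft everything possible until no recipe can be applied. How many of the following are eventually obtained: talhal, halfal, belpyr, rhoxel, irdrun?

talhal would need irdrun, yulyor, and torcor (R5), but irdrun is never obtained.
halfal would need irdrun and torcor (R4), but irdrun is never obtained.
belpyr would need wexorb and wexmir (R1), but wexorb is never obtained.
rhoxel would need torcor and irdrun (R8), but irdrun is never obtained.
irdrun would need belpyr (R9), but belpyr is never obtained.
None of the 5 are reached.

0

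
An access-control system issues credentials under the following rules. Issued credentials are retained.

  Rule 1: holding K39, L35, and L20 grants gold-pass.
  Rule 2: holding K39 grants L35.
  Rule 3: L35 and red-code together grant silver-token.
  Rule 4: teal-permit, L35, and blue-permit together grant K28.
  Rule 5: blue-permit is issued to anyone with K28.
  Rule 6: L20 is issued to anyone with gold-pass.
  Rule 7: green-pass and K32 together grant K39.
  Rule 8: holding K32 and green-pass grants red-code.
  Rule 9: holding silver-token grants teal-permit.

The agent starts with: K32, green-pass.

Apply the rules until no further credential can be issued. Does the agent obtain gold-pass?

No

gold-pass would need K39, L35, and L20 (Rule 1), but L20 is never granted.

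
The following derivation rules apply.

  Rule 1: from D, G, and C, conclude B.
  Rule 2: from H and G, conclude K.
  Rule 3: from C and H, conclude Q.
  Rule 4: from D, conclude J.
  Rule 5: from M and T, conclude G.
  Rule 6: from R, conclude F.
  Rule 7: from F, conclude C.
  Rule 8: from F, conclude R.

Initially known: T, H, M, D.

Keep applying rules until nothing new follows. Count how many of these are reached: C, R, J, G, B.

D holds, so J follows (Rule 4).
M and T hold, so G follows (Rule 5).
C would need F (Rule 7), but F is never established.
R would need F (Rule 8), but F is never established.
J: reached.
G: reached.
B would need D, G, and C (Rule 1), but C is never established.
Reached: J and G — 2 of the 5.

2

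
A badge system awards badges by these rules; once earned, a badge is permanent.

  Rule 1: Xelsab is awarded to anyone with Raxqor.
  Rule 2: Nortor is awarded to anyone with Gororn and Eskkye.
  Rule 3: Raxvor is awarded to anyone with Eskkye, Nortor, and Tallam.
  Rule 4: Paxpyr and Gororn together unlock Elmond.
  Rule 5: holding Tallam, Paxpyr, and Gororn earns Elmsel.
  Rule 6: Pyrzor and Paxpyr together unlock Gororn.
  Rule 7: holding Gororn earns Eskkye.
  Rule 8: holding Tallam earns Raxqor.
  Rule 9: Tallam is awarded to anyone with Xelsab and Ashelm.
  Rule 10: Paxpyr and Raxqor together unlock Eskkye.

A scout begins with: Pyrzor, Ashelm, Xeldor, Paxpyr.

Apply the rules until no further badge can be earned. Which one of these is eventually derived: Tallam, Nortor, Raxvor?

Nortor

With Pyrzor and Paxpyr, Gororn is earned (Rule 6).
With Gororn, Eskkye is earned (Rule 7).
With Gororn and Eskkye, Nortor is earned (Rule 2).
Raxvor would need Eskkye, Nortor, and Tallam (Rule 3), but Tallam is never earned. Tallam would need Xelsab and Ashelm (Rule 9), but Xelsab is never earned.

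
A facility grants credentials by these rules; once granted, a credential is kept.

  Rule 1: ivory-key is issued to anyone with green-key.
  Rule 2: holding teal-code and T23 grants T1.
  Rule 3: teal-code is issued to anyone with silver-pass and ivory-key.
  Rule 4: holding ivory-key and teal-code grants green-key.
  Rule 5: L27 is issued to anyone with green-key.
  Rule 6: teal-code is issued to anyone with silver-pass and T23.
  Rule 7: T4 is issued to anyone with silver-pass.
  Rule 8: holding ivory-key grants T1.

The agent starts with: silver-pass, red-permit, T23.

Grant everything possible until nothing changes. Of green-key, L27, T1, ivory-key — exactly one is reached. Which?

T1

Holding silver-pass and T23 grants teal-code (Rule 6).
Holding teal-code and T23 grants T1 (Rule 2).
green-key would need ivory-key and teal-code (Rule 4), but ivory-key is never granted. L27 would need green-key (Rule 5), but green-key is never granted. ivory-key would need green-key (Rule 1), but green-key is never granted.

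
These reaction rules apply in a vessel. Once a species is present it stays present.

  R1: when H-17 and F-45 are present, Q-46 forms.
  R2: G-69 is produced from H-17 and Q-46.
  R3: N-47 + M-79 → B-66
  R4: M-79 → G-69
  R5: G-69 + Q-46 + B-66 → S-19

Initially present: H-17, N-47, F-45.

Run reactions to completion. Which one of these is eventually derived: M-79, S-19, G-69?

H-17 and F-45 present → Q-46 forms (R1).
H-17 and Q-46 present → G-69 forms (R2).
No rule produces M-79, and it is not given. S-19 would need G-69, Q-46, and B-66 (R5), but B-66 never forms.

G-69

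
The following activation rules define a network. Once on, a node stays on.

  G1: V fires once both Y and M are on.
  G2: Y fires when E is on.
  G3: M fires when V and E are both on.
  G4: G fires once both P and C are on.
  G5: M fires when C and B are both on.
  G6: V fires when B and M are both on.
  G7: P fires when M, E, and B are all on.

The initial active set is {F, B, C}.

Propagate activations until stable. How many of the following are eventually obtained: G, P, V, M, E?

C and B are on, so M fires (G5).
G6: B and M on → V on.
G would need P and C (G4), but P never turns on.
P would need M, E, and B (G7), but E never turns on.
V: reached.
M: reached.
No rule produces E, and it is not given.
Reached: V and M — 2 of the 5.

2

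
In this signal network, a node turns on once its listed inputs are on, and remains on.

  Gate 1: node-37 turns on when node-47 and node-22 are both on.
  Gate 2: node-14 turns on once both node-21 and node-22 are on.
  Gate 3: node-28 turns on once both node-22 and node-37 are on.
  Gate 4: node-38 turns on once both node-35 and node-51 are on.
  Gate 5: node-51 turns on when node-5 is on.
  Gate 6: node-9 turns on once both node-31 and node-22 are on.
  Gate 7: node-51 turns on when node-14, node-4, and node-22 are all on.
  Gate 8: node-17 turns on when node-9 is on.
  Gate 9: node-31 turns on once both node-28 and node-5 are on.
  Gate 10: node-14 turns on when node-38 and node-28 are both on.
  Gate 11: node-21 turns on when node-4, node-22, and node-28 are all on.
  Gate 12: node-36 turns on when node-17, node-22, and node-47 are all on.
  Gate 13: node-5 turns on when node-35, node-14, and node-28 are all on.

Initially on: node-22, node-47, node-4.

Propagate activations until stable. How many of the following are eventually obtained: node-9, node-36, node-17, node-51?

1

Gate 1: node-47 and node-22 on → node-37 on.
Gate 3: node-22 and node-37 on → node-28 on.
node-4, node-22, and node-28 are on, so node-21 turns on (Gate 11).
node-21 and node-22 are on, so node-14 turns on (Gate 2).
Gate 7: node-14, node-4, and node-22 on → node-51 on.
node-9 would need node-31 and node-22 (Gate 6), but node-31 never turns on.
node-36 would need node-17, node-22, and node-47 (Gate 12), but node-17 never turns on.
node-17 would need node-9 (Gate 8), but node-9 never turns on.
node-51: reached.
Reached: node-51 — 1 of the 4.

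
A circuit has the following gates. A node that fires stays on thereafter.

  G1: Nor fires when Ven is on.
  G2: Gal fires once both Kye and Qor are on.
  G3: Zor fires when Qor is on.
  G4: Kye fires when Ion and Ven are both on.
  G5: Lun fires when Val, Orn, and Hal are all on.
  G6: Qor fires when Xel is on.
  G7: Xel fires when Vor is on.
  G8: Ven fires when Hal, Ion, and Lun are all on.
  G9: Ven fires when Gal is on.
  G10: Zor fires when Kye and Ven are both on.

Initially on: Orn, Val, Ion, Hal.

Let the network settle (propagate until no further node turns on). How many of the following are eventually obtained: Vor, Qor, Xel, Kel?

0

No rule produces Vor, and it is not given.
Qor would need Xel (G6), but Xel never turns on.
Xel would need Vor (G7), but Vor never turns on.
No rule produces Kel, and it is not given.
None of the 4 are reached.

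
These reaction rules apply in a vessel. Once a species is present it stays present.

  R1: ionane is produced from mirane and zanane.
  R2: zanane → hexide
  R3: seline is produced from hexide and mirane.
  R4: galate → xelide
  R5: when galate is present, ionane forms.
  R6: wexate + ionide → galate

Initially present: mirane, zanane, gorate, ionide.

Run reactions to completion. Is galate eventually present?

No

galate would need wexate and ionide (R6), but wexate never forms.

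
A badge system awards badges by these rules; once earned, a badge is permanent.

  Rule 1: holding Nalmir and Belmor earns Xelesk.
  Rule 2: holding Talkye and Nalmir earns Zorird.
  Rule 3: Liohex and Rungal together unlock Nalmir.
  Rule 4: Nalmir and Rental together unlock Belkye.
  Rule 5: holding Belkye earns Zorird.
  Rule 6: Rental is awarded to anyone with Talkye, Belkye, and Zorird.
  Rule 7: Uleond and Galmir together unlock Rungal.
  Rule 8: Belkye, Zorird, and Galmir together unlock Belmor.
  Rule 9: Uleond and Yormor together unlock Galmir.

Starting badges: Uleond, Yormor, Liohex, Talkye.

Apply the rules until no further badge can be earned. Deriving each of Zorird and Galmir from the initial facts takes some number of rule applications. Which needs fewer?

Galmir

Galmir: With Uleond and Yormor, Galmir is earned (Rule 9). [1 rule application]
Zorird: With Uleond and Yormor, Galmir is earned (Rule 9). With Uleond and Galmir, Rungal is earned (Rule 7). With Liohex and Rungal, Nalmir is earned (Rule 3). With Talkye and Nalmir, Zorird is earned (Rule 2). [4 rule applications]
Galmir needs fewer.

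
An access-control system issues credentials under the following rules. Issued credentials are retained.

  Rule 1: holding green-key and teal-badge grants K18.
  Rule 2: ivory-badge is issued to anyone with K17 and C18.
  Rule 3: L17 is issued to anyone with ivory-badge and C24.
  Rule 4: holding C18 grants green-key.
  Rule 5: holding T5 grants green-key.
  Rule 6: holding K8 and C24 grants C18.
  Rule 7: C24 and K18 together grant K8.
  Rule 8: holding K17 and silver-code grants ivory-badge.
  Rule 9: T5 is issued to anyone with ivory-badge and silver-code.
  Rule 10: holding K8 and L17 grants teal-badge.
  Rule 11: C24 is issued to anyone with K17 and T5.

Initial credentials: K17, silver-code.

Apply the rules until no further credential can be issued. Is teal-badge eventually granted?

teal-badge would need K8 and L17 (Rule 10), but K8 is never granted.

No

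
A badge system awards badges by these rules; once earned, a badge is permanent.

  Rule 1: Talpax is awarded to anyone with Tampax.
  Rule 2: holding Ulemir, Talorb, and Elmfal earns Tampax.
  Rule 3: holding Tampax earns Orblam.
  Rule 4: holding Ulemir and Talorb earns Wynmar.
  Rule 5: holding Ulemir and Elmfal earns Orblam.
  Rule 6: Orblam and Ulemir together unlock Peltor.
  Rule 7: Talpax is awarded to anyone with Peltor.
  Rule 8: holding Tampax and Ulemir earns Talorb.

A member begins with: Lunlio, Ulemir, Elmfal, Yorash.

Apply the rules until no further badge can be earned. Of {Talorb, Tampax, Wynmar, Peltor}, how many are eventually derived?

With Ulemir and Elmfal, Orblam is earned (Rule 5).
With Orblam and Ulemir, Peltor is earned (Rule 6).
Talorb would need Tampax and Ulemir (Rule 8), but Tampax is never earned.
Tampax would need Ulemir, Talorb, and Elmfal (Rule 2), but Talorb is never earned.
Wynmar would need Ulemir and Talorb (Rule 4), but Talorb is never earned.
Peltor: reached.
Reached: Peltor — 1 of the 4.

1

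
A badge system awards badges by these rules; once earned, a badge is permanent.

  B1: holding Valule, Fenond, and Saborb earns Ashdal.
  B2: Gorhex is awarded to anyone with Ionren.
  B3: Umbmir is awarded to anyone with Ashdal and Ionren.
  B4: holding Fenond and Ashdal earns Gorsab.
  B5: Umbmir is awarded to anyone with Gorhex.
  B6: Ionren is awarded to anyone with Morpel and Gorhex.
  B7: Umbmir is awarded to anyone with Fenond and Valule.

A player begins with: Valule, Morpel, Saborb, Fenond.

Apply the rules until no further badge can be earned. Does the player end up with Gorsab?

With Valule, Fenond, and Saborb, Ashdal is earned (B1).
With Fenond and Ashdal, Gorsab is earned (B4).

Yes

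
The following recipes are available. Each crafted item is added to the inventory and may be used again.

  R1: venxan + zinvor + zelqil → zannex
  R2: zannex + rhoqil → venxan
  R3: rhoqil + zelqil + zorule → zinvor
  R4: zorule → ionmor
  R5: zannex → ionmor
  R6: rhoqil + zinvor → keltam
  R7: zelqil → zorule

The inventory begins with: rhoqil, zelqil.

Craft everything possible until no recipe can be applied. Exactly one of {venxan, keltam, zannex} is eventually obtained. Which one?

zelqil → zorule (R7).
Using R3, rhoqil, zelqil, and zorule make zinvor.
rhoqil + zinvor → keltam (R6).
venxan would need zannex and rhoqil (R2), but zannex is never obtained. zannex would need venxan, zinvor, and zelqil (R1), but venxan is never obtained.

keltam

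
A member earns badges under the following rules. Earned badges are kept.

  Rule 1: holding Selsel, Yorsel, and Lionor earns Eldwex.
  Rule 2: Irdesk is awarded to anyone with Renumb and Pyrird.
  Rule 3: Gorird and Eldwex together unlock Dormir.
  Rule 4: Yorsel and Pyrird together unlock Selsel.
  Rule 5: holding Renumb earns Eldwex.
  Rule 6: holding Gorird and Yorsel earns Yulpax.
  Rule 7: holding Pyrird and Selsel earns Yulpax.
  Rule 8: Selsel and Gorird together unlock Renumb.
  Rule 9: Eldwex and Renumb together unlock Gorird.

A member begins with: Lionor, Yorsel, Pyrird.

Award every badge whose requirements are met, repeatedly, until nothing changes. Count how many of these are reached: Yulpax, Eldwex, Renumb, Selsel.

3

With Yorsel and Pyrird, Selsel is earned (Rule 4).
With Selsel, Yorsel, and Lionor, Eldwex is earned (Rule 1).
With Pyrird and Selsel, Yulpax is earned (Rule 7).
Yulpax: reached.
Eldwex: reached.
Renumb would need Selsel and Gorird (Rule 8), but Gorird is never earned.
Selsel: reached.
Reached: Yulpax, Eldwex, and Selsel — 3 of the 4.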